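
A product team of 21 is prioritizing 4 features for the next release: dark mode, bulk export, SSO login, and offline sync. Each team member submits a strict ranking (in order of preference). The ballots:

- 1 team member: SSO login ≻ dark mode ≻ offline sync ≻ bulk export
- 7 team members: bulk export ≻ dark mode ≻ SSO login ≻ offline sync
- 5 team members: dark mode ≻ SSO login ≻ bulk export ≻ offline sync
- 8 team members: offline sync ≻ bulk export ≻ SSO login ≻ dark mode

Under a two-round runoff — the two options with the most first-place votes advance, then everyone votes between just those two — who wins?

Round 1 first-place votes: dark mode 5, bulk export 7, SSO login 1, offline sync 8.
offline sync and bulk export advance.
Runoff: offline sync is preferred to bulk export by 9 voters; bulk export by 12.
bulk export wins the runoff.

bulk export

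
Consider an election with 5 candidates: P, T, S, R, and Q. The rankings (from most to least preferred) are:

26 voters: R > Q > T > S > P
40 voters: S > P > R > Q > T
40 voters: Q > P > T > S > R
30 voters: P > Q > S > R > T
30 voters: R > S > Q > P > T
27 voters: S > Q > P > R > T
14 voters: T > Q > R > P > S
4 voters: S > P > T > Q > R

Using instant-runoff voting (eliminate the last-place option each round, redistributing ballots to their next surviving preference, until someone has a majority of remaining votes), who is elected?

Round 1: P 30, T 14, S 71, R 56, Q 40. Eliminate T.
Round 2: P 30, S 71, R 56, Q 54. Eliminate P.
Round 3: S 71, R 56, Q 84. Eliminate R.
Round 4: S 101, Q 110. Q has a majority.

Q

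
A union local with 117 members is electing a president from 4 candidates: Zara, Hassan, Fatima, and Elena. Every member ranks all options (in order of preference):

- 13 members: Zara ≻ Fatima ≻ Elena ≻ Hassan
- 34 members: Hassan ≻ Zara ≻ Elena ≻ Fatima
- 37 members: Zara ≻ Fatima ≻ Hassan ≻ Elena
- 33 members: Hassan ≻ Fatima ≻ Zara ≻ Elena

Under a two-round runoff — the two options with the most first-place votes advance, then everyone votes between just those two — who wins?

Hassan

Round 1 first-place votes: Zara 50, Hassan 67, Fatima 0, Elena 0.
Hassan and Zara advance.
Runoff: Hassan is preferred to Zara by 67 voters; Zara by 50.
Hassan wins the runoff.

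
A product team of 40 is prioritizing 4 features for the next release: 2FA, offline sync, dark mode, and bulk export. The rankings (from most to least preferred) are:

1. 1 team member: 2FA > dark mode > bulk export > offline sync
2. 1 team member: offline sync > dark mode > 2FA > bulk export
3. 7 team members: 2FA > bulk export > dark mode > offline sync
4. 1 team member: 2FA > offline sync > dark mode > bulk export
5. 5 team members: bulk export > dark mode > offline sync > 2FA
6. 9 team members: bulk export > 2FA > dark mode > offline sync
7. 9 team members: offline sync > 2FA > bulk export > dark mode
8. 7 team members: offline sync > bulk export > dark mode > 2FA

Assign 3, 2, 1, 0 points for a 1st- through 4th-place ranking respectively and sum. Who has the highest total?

2FA: 1·3 + 1·1 + 7·3 + 1·3 + 5·0 + 9·2 + 9·2 + 7·0 = 64
offline sync: 1·0 + 1·3 + 7·0 + 1·2 + 5·1 + 9·0 + 9·3 + 7·3 = 58
dark mode: 1·2 + 1·2 + 7·1 + 1·1 + 5·2 + 9·1 + 9·0 + 7·1 = 38
bulk export: 1·1 + 1·0 + 7·2 + 1·0 + 5·3 + 9·3 + 9·1 + 7·2 = 80
bulk export has the highest Borda score (80).

bulk export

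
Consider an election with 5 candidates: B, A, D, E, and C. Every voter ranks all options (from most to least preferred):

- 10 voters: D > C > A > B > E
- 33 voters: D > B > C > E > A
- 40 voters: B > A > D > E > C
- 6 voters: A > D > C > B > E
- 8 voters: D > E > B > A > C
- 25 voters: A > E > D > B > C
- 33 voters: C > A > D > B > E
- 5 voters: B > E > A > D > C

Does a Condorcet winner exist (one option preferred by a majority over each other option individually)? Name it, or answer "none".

none

Checking pairwise contests:
D beats B 115–45.
B beats A 86–74.
A beats D 109–51.
B beats E 127–33.
B beats C 111–49.
Every option loses at least one head-to-head, so there is no Condorcet winner.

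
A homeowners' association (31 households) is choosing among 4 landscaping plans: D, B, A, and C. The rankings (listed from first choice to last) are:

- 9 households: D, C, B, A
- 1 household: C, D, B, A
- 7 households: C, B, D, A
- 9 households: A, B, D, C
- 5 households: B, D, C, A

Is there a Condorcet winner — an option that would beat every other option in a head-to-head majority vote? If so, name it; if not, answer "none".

Checking pairwise contests:
B beats D 21–10.
C beats B 17–14.
D beats A 22–9.
D beats C 23–8.
Every option loses at least one head-to-head, so there is no Condorcet winner.

none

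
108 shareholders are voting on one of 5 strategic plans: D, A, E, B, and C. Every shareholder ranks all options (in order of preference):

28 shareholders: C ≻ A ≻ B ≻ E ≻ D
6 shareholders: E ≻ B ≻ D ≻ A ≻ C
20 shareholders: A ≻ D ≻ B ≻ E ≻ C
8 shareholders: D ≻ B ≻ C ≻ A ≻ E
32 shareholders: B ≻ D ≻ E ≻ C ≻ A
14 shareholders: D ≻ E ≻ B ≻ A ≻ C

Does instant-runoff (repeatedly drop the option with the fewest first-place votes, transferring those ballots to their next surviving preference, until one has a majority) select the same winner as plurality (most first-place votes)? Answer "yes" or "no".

yes

Instant-runoff — R1 D 22, A 20, E 6, B 32, C 28 (E out); R2 D 22, A 20, B 38, C 28 (A out); R3 D 42, B 38, C 28 (C out); R4 D 42, B 66 (B winner). Winner: B.
Plurality — first-place votes: D 22, A 20, E 6, B 32, C 28. Winner: B.
The two methods agree.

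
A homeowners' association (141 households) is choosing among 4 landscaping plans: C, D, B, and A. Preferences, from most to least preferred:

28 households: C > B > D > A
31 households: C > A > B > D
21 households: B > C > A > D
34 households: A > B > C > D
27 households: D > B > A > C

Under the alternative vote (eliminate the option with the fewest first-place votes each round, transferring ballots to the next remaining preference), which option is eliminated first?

B

Round 1: C 59, D 27, B 21, A 34. Eliminate B.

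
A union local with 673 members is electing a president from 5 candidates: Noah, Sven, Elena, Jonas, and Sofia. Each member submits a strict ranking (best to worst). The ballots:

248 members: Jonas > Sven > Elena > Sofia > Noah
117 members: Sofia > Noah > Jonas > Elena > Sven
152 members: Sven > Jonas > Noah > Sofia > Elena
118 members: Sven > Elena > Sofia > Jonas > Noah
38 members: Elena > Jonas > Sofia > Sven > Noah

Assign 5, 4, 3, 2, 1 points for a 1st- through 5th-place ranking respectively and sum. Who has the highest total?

Noah: 248·1 + 117·4 + 152·3 + 118·1 + 38·1 = 1328
Sven: 248·4 + 117·1 + 152·5 + 118·5 + 38·2 = 2535
Elena: 248·3 + 117·2 + 152·1 + 118·4 + 38·5 = 1792
Jonas: 248·5 + 117·3 + 152·4 + 118·2 + 38·4 = 2587
Sofia: 248·2 + 117·5 + 152·2 + 118·3 + 38·3 = 1853
Jonas has the highest Borda score (2587).

Jonas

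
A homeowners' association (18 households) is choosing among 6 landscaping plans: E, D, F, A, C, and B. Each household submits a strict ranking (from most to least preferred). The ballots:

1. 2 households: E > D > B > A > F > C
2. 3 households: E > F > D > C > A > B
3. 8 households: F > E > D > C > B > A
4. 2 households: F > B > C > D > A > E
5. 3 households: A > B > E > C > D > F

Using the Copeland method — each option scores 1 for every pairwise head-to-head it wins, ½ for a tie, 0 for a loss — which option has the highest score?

F

E: beats D, A, C, and B; loses to F → score 4.
D: beats A, C, and B; loses to E and F → score 3.
F: beats E, D, A, C, and B → score 5.
A: loses to E, D, F, C, and B → score 0.
C: beats A and B; loses to E, D, and F → score 2.
B: beats A; loses to E, D, F, and C → score 1.
F has the best pairwise record.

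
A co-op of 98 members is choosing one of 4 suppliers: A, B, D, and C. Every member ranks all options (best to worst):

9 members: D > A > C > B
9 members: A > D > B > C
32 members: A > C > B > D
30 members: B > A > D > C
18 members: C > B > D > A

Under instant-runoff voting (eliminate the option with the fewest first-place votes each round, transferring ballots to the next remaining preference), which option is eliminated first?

Round 1: A 41, B 30, D 9, C 18. Eliminate D.

D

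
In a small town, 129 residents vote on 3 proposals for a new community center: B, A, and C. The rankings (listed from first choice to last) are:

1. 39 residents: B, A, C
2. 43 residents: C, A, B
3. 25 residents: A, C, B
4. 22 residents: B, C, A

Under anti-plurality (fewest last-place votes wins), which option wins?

A

Last-place votes: B 68, A 22, C 39.
A is ranked last by the fewest voters, so A wins.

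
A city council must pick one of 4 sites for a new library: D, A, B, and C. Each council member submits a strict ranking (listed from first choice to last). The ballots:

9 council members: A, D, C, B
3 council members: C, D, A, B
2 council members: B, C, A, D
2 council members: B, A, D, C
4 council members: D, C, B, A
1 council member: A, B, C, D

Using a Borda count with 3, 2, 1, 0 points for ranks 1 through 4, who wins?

D: 9·2 + 3·2 + 2·0 + 2·1 + 4·3 + 1·0 = 38
A: 9·3 + 3·1 + 2·1 + 2·2 + 4·0 + 1·3 = 39
B: 9·0 + 3·0 + 2·3 + 2·3 + 4·1 + 1·2 = 18
C: 9·1 + 3·3 + 2·2 + 2·0 + 4·2 + 1·1 = 31
A has the highest Borda score (39).

A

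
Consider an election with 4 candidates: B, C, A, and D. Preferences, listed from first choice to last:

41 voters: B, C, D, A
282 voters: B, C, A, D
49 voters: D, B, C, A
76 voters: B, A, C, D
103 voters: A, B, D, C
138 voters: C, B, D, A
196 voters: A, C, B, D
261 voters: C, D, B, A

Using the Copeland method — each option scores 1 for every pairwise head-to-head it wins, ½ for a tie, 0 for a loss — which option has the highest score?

C

B: beats A and D; loses to C → score 2.
C: beats B, A, and D → score 3.
A: beats D; loses to B and C → score 1.
D: loses to B, C, and A → score 0.
C has the best pairwise record.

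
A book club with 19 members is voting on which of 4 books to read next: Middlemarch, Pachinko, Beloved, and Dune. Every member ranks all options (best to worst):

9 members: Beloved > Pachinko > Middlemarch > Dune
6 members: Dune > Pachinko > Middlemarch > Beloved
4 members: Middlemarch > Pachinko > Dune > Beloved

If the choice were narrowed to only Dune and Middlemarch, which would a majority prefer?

Middlemarch

Voters preferring Dune to Middlemarch: 6; preferring Middlemarch to Dune: 13.
Middlemarch wins the head-to-head.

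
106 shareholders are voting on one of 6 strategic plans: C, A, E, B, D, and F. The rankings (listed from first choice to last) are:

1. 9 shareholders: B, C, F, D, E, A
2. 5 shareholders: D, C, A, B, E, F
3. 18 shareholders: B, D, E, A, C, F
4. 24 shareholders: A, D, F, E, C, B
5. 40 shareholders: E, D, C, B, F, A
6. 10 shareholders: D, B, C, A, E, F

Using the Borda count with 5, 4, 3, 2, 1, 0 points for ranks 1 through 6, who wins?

C: 9·4 + 5·4 + 18·1 + 24·1 + 40·3 + 10·3 = 248
A: 9·0 + 5·3 + 18·2 + 24·5 + 40·0 + 10·2 = 191
E: 9·1 + 5·1 + 18·3 + 24·2 + 40·5 + 10·1 = 326
B: 9·5 + 5·2 + 18·5 + 24·0 + 40·2 + 10·4 = 265
D: 9·2 + 5·5 + 18·4 + 24·4 + 40·4 + 10·5 = 421
F: 9·3 + 5·0 + 18·0 + 24·3 + 40·1 + 10·0 = 139
D has the highest Borda score (421).

D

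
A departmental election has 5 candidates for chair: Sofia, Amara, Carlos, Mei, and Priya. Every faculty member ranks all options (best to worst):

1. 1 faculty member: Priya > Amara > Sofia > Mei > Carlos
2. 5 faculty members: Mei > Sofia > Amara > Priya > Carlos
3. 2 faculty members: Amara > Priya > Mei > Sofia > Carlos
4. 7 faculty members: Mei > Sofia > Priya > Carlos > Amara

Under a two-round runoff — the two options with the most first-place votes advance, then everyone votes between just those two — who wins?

Round 1 first-place votes: Sofia 0, Amara 2, Carlos 0, Mei 12, Priya 1.
Mei and Amara advance.
Runoff: Mei is preferred to Amara by 12 voters; Amara by 3.
Mei wins the runoff.

Mei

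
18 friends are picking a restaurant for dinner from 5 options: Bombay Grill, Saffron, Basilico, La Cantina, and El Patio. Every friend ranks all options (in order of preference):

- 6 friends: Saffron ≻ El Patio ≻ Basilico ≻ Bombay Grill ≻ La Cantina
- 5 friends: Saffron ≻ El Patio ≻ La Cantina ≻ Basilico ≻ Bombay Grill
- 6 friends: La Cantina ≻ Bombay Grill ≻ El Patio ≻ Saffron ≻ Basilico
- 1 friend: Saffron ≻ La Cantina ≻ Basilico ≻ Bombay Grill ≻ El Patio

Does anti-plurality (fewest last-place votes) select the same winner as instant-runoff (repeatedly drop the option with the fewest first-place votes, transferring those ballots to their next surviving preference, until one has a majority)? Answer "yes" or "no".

Anti-plurality — last-place votes: Bombay Grill 5, Saffron 0, Basilico 6, La Cantina 6, El Patio 1. Winner: Saffron.
Instant-runoff — R1 Bombay Grill 0, Saffron 12, Basilico 0, La Cantina 6, El Patio 0 (Saffron winner). Winner: Saffron.
The two methods agree.

yes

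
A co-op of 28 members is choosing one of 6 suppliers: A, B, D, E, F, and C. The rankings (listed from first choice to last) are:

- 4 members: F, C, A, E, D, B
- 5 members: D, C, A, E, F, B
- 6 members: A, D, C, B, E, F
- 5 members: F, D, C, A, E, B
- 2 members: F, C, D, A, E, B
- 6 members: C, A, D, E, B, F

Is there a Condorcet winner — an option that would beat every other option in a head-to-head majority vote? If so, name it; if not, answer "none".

none

Checking pairwise contests:
C beats A 22–6.
A beats B 28–0.
A beats D 16–12.
A beats E 28–0.
A beats F 17–11.
D beats C 16–12.
Every option loses at least one head-to-head, so there is no Condorcet winner.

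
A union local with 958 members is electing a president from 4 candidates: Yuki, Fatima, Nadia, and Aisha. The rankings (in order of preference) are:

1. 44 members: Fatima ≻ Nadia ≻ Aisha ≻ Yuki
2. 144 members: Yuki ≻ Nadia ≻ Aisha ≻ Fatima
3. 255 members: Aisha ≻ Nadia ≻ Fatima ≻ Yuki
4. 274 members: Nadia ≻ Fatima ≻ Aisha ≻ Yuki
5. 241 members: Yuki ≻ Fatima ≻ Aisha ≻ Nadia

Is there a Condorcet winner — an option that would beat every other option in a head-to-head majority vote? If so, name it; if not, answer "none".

none

Checking pairwise contests:
Fatima beats Yuki 573–385.
Nadia beats Fatima 673–285.
Aisha beats Nadia 496–462.
Fatima beats Aisha 559–399.
Every option loses at least one head-to-head, so there is no Condorcet winner.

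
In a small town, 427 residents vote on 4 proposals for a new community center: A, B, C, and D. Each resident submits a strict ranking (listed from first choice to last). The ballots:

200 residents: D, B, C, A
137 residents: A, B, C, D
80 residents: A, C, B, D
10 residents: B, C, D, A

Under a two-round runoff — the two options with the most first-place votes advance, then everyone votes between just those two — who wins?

A

Round 1 first-place votes: A 217, B 10, C 0, D 200.
A and D advance.
Runoff: A is preferred to D by 217 voters; D by 210.
A wins the runoff.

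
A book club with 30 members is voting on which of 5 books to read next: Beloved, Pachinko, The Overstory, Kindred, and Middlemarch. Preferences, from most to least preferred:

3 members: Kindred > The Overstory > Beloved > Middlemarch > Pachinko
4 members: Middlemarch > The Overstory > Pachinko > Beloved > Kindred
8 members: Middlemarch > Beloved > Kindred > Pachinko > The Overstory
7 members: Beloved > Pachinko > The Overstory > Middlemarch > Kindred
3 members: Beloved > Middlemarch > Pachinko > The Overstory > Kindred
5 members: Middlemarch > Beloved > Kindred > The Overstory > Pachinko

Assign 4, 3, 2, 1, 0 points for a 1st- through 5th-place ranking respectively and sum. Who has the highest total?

Beloved: 3·2 + 4·1 + 8·3 + 7·4 + 3·4 + 5·3 = 89
Pachinko: 3·0 + 4·2 + 8·1 + 7·3 + 3·2 + 5·0 = 43
The Overstory: 3·3 + 4·3 + 8·0 + 7·2 + 3·1 + 5·1 = 43
Kindred: 3·4 + 4·0 + 8·2 + 7·0 + 3·0 + 5·2 = 38
Middlemarch: 3·1 + 4·4 + 8·4 + 7·1 + 3·3 + 5·4 = 87
Beloved has the highest Borda score (89).

Beloved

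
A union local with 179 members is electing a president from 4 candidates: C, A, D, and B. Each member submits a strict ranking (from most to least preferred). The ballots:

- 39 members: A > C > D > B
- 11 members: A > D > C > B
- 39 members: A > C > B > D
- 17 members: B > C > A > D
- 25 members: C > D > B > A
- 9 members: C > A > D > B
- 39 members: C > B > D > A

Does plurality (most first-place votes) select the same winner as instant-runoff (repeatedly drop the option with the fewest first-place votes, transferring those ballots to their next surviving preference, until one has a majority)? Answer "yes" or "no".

Plurality — first-place votes: C 73, A 89, D 0, B 17. Winner: A.
Instant-runoff — R1 C 73, A 89, D 0, B 17 (D out); R2 C 73, A 89, B 17 (B out); R3 C 90, A 89 (C winner). Winner: C.
The two methods disagree.

no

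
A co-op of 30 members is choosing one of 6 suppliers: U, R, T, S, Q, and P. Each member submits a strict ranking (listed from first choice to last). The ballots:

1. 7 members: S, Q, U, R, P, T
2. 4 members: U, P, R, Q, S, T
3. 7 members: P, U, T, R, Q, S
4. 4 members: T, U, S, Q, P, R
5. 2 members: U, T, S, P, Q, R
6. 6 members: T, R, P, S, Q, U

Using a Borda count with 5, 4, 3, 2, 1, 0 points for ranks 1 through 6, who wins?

U

U: 7·3 + 4·5 + 7·4 + 4·4 + 2·5 + 6·0 = 95
R: 7·2 + 4·3 + 7·2 + 4·0 + 2·0 + 6·4 = 64
T: 7·0 + 4·0 + 7·3 + 4·5 + 2·4 + 6·5 = 79
S: 7·5 + 4·1 + 7·0 + 4·3 + 2·3 + 6·2 = 69
Q: 7·4 + 4·2 + 7·1 + 4·2 + 2·1 + 6·1 = 59
P: 7·1 + 4·4 + 7·5 + 4·1 + 2·2 + 6·3 = 84
U has the highest Borda score (95).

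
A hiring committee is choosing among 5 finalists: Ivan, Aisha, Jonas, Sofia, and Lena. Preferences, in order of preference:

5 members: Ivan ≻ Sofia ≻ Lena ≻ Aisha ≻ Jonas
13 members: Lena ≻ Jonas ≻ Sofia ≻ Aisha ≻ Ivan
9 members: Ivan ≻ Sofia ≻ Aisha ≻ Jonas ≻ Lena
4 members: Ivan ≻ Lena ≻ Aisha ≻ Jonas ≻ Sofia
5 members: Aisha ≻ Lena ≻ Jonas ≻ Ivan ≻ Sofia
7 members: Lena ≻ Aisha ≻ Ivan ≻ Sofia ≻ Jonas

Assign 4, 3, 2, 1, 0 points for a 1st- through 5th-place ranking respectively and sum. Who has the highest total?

Ivan: 5·4 + 13·0 + 9·4 + 4·4 + 5·1 + 7·2 = 91
Aisha: 5·1 + 13·1 + 9·2 + 4·2 + 5·4 + 7·3 = 85
Jonas: 5·0 + 13·3 + 9·1 + 4·1 + 5·2 + 7·0 = 62
Sofia: 5·3 + 13·2 + 9·3 + 4·0 + 5·0 + 7·1 = 75
Lena: 5·2 + 13·4 + 9·0 + 4·3 + 5·3 + 7·4 = 117
Lena has the highest Borda score (117).

Lena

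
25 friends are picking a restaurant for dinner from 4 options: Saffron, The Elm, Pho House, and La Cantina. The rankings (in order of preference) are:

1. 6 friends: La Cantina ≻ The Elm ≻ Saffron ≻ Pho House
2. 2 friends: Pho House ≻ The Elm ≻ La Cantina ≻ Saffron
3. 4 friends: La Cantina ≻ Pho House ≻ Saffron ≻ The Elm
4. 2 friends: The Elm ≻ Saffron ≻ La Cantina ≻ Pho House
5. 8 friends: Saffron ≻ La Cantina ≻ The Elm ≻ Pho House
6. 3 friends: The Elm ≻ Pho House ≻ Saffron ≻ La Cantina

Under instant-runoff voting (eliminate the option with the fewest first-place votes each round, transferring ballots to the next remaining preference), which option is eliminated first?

Pho House

Round 1: Saffron 8, The Elm 5, Pho House 2, La Cantina 10. Eliminate Pho House.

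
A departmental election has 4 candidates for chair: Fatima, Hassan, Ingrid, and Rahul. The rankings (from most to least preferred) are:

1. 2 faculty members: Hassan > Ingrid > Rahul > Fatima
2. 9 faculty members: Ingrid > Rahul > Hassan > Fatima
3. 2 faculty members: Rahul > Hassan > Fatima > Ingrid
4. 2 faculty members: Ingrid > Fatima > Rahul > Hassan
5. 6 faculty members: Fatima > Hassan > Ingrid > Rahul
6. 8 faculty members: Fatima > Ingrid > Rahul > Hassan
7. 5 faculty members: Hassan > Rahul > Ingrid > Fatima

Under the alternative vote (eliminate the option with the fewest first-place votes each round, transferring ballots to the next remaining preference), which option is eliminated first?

Round 1: Fatima 14, Hassan 7, Ingrid 11, Rahul 2. Eliminate Rahul.

Rahul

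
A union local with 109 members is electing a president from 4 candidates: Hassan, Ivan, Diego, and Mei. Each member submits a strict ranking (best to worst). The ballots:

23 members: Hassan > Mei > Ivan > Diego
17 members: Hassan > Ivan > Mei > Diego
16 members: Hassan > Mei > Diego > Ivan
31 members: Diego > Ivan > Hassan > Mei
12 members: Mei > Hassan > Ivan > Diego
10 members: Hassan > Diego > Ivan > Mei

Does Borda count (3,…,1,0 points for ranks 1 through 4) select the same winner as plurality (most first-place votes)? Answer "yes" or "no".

Borda — scores: Hassan 253, Ivan 141, Diego 129, Mei 131. Winner: Hassan.
Plurality — first-place votes: Hassan 66, Ivan 0, Diego 31, Mei 12. Winner: Hassan.
The two methods agree.

yes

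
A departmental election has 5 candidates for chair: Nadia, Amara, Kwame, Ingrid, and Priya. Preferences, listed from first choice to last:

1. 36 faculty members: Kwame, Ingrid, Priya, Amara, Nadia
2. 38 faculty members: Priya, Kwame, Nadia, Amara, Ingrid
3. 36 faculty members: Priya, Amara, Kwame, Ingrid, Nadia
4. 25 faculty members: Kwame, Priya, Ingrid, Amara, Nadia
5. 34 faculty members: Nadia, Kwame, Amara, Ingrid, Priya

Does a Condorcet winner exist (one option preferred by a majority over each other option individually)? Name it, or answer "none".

Kwame vs Nadia: 135–34 for Kwame.
Kwame vs Amara: 133–36 for Kwame.
Kwame vs Ingrid: 169–0 for Kwame.
Kwame vs Priya: 95–74 for Kwame.
Kwame beats every other option head-to-head.

Kwame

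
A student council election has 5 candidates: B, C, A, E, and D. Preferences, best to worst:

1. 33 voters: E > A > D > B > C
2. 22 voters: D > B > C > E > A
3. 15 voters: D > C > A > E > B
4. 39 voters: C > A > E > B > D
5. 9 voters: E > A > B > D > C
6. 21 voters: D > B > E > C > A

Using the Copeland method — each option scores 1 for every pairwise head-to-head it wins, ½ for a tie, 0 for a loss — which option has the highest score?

E

B: beats C; loses to A, E, and D → score 1.
C: beats A and E; loses to B and D → score 2.
A: beats B and D; loses to C and E → score 2.
E: beats B, A, and D; loses to C → score 3.
D: beats B and C; loses to A and E → score 2.
E has the best pairwise record.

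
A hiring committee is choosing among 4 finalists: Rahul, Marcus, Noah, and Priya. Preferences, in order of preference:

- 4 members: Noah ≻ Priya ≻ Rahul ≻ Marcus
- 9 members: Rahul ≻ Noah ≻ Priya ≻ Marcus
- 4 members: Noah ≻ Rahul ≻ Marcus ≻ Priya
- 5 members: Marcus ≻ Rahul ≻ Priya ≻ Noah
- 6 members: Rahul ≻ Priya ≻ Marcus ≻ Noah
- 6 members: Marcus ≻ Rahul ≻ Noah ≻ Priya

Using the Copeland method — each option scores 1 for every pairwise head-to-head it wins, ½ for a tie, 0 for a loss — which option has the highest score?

Rahul

Rahul: beats Marcus, Noah, and Priya → score 3.
Marcus: ties Noah; loses to Rahul and Priya → score 0.5.
Noah: beats Priya; ties Marcus; loses to Rahul → score 1.5.
Priya: beats Marcus; loses to Rahul and Noah → score 1.
Rahul has the best pairwise record.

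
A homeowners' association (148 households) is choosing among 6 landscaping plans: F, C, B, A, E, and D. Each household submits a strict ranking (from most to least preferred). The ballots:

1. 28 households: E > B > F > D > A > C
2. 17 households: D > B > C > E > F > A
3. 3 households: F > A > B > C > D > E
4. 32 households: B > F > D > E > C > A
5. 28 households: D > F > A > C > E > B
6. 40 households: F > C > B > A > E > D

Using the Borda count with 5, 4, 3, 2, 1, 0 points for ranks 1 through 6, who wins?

F: 28·3 + 17·1 + 3·5 + 32·4 + 28·4 + 40·5 = 556
C: 28·0 + 17·3 + 3·2 + 32·1 + 28·2 + 40·4 = 305
B: 28·4 + 17·4 + 3·3 + 32·5 + 28·0 + 40·3 = 469
A: 28·1 + 17·0 + 3·4 + 32·0 + 28·3 + 40·2 = 204
E: 28·5 + 17·2 + 3·0 + 32·2 + 28·1 + 40·1 = 306
D: 28·2 + 17·5 + 3·1 + 32·3 + 28·5 + 40·0 = 380
F has the highest Borda score (556).

F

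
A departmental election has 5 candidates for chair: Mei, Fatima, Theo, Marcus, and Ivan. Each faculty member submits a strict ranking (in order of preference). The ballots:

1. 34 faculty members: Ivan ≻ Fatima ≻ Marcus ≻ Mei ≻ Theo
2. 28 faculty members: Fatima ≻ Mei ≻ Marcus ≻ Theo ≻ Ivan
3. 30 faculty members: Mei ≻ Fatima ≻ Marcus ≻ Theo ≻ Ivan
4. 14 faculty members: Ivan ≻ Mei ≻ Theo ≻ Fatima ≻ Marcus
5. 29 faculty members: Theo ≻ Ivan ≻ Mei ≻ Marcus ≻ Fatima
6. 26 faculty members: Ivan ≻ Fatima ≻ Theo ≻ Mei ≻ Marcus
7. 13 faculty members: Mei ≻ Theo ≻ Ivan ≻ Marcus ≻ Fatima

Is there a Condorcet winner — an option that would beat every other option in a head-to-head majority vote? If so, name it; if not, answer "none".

none

Checking pairwise contests:
Fatima beats Mei 88–86.
Ivan beats Fatima 116–58.
Mei beats Theo 119–55.
Mei beats Marcus 140–34.
Theo beats Ivan 100–74.
Every option loses at least one head-to-head, so there is no Condorcet winner.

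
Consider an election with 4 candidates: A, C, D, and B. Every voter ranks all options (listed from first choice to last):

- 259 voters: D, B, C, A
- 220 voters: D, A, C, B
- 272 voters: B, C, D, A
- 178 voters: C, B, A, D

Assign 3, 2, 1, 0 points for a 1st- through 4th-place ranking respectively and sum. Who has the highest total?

D

A: 259·0 + 220·2 + 272·0 + 178·1 = 618
C: 259·1 + 220·1 + 272·2 + 178·3 = 1557
D: 259·3 + 220·3 + 272·1 + 178·0 = 1709
B: 259·2 + 220·0 + 272·3 + 178·2 = 1690
D has the highest Borda score (1709).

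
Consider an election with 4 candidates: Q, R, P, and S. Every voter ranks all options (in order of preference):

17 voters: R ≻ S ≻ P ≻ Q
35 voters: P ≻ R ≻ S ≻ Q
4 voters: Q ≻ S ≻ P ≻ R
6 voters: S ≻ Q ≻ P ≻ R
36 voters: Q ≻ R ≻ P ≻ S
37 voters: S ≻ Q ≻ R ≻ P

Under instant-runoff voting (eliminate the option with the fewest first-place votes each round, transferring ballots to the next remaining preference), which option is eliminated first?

R

Round 1: Q 40, R 17, P 35, S 43. Eliminate R.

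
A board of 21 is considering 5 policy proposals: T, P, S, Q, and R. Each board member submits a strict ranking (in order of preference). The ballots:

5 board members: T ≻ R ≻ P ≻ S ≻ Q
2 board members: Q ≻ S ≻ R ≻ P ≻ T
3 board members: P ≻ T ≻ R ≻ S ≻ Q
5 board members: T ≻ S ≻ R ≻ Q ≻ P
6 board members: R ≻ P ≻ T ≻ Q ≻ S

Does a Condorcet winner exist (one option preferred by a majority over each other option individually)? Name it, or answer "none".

none

Checking pairwise contests:
P beats T 11–10.
R beats P 18–3.
T beats S 19–2.
T beats Q 19–2.
T beats R 13–8.
Every option loses at least one head-to-head, so there is no Condorcet winner.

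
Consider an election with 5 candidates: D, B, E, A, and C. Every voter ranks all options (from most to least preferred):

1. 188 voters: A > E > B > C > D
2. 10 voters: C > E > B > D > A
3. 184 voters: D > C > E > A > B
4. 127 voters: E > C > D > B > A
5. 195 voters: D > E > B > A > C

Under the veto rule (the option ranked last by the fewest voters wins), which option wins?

Last-place votes: D 188, B 184, E 0, A 137, C 195.
E is ranked last by the fewest voters, so E wins.

E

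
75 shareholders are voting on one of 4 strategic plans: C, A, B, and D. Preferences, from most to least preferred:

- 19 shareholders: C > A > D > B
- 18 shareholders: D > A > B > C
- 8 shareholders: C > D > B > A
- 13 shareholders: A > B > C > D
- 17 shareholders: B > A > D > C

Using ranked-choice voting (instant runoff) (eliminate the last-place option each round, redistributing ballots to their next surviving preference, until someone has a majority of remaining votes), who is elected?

B

Round 1: C 27, A 13, B 17, D 18. Eliminate A.
Round 2: C 27, B 30, D 18. Eliminate D.
Round 3: C 27, B 48. B has a majority.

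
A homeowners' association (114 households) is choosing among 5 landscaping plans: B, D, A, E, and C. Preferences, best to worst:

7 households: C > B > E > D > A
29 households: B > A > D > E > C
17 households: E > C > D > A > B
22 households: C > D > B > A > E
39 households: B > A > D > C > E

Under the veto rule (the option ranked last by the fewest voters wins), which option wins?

Last-place votes: B 17, D 0, A 7, E 61, C 29.
D is ranked last by the fewest voters, so D wins.

D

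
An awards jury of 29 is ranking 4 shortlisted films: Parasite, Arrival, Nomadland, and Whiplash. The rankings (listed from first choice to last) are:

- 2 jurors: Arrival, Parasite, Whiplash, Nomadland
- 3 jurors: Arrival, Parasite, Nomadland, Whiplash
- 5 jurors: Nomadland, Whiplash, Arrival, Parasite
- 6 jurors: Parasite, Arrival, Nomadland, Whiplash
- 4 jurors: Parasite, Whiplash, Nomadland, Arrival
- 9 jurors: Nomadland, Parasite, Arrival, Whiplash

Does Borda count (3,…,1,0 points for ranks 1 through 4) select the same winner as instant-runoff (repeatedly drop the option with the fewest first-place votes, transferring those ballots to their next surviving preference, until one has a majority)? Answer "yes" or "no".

yes

Borda — scores: Parasite 58, Arrival 41, Nomadland 55, Whiplash 20. Winner: Parasite.
Instant-runoff — R1 Parasite 10, Arrival 5, Nomadland 14, Whiplash 0 (Whiplash out); R2 Parasite 10, Arrival 5, Nomadland 14 (Arrival out); R3 Parasite 15, Nomadland 14 (Parasite winner). Winner: Parasite.
The two methods agree.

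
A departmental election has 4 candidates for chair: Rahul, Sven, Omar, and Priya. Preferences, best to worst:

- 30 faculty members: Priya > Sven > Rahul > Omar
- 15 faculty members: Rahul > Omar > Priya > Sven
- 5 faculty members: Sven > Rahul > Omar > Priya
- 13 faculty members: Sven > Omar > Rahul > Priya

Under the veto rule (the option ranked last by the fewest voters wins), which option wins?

Rahul

Last-place votes: Rahul 0, Sven 15, Omar 30, Priya 18.
Rahul is ranked last by the fewest voters, so Rahul wins.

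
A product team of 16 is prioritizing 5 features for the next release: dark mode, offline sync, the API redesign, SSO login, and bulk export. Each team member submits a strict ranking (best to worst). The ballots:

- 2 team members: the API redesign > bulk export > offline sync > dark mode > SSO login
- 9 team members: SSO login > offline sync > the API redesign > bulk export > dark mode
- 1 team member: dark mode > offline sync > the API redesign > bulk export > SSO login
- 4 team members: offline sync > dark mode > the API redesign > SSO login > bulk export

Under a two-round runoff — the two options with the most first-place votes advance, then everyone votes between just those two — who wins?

SSO login

Round 1 first-place votes: dark mode 1, offline sync 4, the API redesign 2, SSO login 9, bulk export 0.
SSO login and offline sync advance.
Runoff: SSO login is preferred to offline sync by 9 voters; offline sync by 7.
SSO login wins the runoff.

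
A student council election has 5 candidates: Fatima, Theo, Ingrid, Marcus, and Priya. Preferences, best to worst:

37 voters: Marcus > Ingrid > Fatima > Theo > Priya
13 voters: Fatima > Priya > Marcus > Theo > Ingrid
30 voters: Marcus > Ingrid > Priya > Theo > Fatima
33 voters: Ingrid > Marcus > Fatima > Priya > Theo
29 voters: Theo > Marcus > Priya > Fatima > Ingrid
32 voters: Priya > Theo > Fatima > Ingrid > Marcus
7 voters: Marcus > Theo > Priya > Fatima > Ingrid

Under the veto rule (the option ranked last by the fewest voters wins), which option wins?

Last-place votes: Fatima 30, Theo 33, Ingrid 49, Marcus 32, Priya 37.
Fatima is ranked last by the fewest voters, so Fatima wins.

Fatima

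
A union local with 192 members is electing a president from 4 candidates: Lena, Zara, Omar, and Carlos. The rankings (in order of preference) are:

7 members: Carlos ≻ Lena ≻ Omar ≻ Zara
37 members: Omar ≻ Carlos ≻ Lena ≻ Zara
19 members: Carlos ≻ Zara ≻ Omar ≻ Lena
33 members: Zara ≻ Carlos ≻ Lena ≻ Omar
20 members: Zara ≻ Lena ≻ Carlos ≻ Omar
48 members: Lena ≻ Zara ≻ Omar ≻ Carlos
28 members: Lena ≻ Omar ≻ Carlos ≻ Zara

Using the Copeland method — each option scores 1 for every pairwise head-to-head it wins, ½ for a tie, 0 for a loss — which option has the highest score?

Lena

Lena: beats Zara and Omar; ties Carlos → score 2.5.
Zara: beats Omar and Carlos; loses to Lena → score 2.
Omar: beats Carlos; loses to Lena and Zara → score 1.
Carlos: ties Lena; loses to Zara and Omar → score 0.5.
Lena has the best pairwise record.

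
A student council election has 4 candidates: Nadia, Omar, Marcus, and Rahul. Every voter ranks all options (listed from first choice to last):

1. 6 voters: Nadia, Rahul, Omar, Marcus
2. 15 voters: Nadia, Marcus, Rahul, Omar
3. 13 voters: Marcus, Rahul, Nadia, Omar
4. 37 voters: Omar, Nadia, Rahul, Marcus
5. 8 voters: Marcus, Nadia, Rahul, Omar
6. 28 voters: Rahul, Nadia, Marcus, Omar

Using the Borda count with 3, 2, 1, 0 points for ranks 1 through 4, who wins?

Nadia: 6·3 + 15·3 + 13·1 + 37·2 + 8·2 + 28·2 = 222
Omar: 6·1 + 15·0 + 13·0 + 37·3 + 8·0 + 28·0 = 117
Marcus: 6·0 + 15·2 + 13·3 + 37·0 + 8·3 + 28·1 = 121
Rahul: 6·2 + 15·1 + 13·2 + 37·1 + 8·1 + 28·3 = 182
Nadia has the highest Borda score (222).

Nadia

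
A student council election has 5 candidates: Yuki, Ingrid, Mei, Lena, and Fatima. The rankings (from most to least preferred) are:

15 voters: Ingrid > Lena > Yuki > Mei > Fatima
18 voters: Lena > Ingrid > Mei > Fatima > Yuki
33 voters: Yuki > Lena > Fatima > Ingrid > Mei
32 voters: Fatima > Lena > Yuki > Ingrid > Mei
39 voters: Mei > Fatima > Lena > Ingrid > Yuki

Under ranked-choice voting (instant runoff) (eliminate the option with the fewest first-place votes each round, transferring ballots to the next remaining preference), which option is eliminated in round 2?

Round 1: Yuki 33, Ingrid 15, Mei 39, Lena 18, Fatima 32. Eliminate Ingrid.
Round 2: Yuki 33, Mei 39, Lena 33, Fatima 32. Eliminate Fatima.

Fatima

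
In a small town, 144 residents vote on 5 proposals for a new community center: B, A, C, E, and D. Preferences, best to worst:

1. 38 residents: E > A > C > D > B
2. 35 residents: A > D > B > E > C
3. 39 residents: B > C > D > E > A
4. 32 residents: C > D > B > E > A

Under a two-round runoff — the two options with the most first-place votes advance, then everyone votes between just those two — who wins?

B

Round 1 first-place votes: B 39, A 35, C 32, E 38, D 0.
B and E advance.
Runoff: B is preferred to E by 106 voters; E by 38.
B wins the runoff.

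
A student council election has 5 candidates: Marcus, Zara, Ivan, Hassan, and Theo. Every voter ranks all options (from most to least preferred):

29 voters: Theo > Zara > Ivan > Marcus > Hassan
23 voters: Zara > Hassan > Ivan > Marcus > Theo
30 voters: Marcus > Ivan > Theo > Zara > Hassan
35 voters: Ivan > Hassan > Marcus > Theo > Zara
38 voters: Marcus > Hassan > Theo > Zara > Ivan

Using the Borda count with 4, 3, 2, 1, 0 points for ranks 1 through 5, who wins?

Marcus

Marcus: 29·1 + 23·1 + 30·4 + 35·2 + 38·4 = 394
Zara: 29·3 + 23·4 + 30·1 + 35·0 + 38·1 = 247
Ivan: 29·2 + 23·2 + 30·3 + 35·4 + 38·0 = 334
Hassan: 29·0 + 23·3 + 30·0 + 35·3 + 38·3 = 288
Theo: 29·4 + 23·0 + 30·2 + 35·1 + 38·2 = 287
Marcus has the highest Borda score (394).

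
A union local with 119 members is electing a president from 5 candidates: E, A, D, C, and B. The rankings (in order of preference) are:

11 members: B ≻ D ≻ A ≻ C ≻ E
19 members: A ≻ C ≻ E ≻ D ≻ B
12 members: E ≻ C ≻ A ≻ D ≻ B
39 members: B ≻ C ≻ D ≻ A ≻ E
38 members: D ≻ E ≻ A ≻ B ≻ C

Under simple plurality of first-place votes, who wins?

First-place votes: E 12, A 19, D 38, C 0, B 50.
B has the most first-place votes.

B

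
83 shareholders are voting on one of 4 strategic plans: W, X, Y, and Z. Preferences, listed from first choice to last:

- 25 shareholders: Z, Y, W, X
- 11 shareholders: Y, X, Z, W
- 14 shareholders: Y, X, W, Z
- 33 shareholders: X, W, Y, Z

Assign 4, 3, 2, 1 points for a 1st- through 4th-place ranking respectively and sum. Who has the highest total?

Y

W: 25·2 + 11·1 + 14·2 + 33·3 = 188
X: 25·1 + 11·3 + 14·3 + 33·4 = 232
Y: 25·3 + 11·4 + 14·4 + 33·2 = 241
Z: 25·4 + 11·2 + 14·1 + 33·1 = 169
Y has the highest Borda score (241).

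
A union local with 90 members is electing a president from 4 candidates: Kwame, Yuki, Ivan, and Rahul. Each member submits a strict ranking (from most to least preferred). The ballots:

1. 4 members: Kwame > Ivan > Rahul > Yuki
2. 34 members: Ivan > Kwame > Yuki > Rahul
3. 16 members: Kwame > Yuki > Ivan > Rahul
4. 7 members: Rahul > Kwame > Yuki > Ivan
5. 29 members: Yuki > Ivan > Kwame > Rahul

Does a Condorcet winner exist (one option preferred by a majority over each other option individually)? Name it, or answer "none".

none

Checking pairwise contests:
Ivan beats Kwame 63–27.
Kwame beats Yuki 61–29.
Yuki beats Ivan 52–38.
Kwame beats Rahul 83–7.
Every option loses at least one head-to-head, so there is no Condorcet winner.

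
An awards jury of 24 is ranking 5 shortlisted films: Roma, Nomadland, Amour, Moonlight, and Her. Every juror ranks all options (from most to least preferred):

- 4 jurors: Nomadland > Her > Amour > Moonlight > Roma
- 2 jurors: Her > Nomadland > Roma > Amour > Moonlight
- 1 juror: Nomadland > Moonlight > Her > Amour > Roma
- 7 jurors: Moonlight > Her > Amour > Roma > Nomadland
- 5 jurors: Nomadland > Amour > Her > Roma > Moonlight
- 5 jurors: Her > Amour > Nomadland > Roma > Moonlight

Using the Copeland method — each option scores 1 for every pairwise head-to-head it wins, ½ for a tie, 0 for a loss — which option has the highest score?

Roma: ties Moonlight; loses to Nomadland, Amour, and Her → score 0.5.
Nomadland: beats Roma and Moonlight; ties Amour; loses to Her → score 2.5.
Amour: beats Roma and Moonlight; ties Nomadland; loses to Her → score 2.5.
Moonlight: ties Roma; loses to Nomadland, Amour, and Her → score 0.5.
Her: beats Roma, Nomadland, Amour, and Moonlight → score 4.
Her has the best pairwise record.

Her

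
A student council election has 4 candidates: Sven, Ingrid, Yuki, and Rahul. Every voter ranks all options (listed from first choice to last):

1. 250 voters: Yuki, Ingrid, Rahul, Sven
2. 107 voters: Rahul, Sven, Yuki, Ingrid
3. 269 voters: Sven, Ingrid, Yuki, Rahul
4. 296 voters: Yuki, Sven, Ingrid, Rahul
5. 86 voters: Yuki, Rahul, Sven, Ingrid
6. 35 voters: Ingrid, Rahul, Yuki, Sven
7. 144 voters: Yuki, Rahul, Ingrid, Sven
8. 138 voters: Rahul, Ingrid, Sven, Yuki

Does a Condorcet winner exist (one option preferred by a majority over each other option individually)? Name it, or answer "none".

Yuki

Yuki vs Sven: 811–514 for Yuki.
Yuki vs Ingrid: 883–442 for Yuki.
Yuki vs Rahul: 1045–280 for Yuki.
Yuki beats every other option head-to-head.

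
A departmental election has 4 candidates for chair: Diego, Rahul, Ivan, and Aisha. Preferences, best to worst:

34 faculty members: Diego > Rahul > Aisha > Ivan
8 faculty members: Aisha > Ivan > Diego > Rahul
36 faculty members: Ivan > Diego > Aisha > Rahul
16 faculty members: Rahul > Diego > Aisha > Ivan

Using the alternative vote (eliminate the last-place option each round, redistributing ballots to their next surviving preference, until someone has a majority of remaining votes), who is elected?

Diego

Round 1: Diego 34, Rahul 16, Ivan 36, Aisha 8. Eliminate Aisha.
Round 2: Diego 34, Rahul 16, Ivan 44. Eliminate Rahul.
Round 3: Diego 50, Ivan 44. Diego has a majority.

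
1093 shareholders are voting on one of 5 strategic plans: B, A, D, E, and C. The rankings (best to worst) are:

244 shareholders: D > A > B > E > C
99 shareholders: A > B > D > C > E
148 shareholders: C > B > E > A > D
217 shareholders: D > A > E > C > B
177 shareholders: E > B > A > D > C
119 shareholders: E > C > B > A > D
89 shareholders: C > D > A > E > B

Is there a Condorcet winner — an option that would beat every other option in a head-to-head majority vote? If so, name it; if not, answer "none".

D

D vs B: 550–543 for D.
D vs A: 550–543 for D.
D vs E: 649–444 for D.
D vs C: 737–356 for D.
D beats every other option head-to-head.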